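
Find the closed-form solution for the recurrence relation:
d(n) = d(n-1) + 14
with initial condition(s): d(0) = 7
Recurrence: d(n) = d(n-1) + 14, initial: d(0) = 7.
Each step adds 14, so d(n) = d(0) + 14n = 14n + 7.

d(n) = 14n + 7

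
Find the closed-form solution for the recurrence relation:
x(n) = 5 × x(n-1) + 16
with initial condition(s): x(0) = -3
Recurrence: x(n) = 5 × x(n-1) + 16, initial: x(0) = -3.
Try x(n) = A·5ⁿ + C. Substituting: A·5ⁿ + C = 5(A·5ⁿ⁻¹ + C) + 16 = A·5ⁿ + 5C + 16, so C = 5C + 16, giving C = -4. Then x(0) = A - 4 = -3 gives A = 1.

x(n) = 5ⁿ - 4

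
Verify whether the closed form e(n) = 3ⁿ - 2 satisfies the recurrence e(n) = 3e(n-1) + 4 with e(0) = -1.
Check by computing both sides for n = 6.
From the recurrence with e(0) = -1:
  e(0) = -1, e(1) = 1, e(2) = 7, e(3) = 25, e(4) = 79, e(5) = 241, e(6) = 727
  so the recurrence gives e(6) = 727.
From the proposed closed form e(n) = 3ⁿ - 2:
  e(6) = 727.
Both sides give 727 at n = 6, and the initial condition(s) match, so the closed form is consistent.

Yes, the closed form is correct.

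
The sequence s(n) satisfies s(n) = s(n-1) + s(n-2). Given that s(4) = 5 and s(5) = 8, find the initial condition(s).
Work backwards using s(k) = s(k+2) - s(k+1):
s(3) = s(5) - s(4) = 8 - 5 = 3
s(2) = s(4) - s(3) = 5 - 3 = 2
s(1) = s(3) - s(2) = 3 - 2 = 1
s(0) = s(2) - s(1) = 2 - 1 = 1

s(0) = 1, s(1) = 1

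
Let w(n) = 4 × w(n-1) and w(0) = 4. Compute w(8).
Computing step by step:
w(0) = 4
w(1) = 4 × 4 = 16
w(2) = 4 × 16 = 64
w(3) = 4 × 64 = 256
w(4) = 4 × 256 = 1024
w(5) = 4 × 1024 = 4096
w(6) = 4 × 4096 = 16384
w(7) = 4 × 16384 = 65536
w(8) = 4 × 65536 = 262144

262144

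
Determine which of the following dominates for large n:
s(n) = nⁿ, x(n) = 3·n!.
Comparing growth rates:
Growth-rate hierarchy: log n ≺ any polynomial ≺ any exponential cⁿ (c>1) ≺ n! ≺ nⁿ.
super-exponential nⁿ dominates factorial asymptotically.

s(n) grows faster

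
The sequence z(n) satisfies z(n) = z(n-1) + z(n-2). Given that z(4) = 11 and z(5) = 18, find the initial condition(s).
Work backwards using z(k) = z(k+2) - z(k+1):
z(3) = z(5) - z(4) = 18 - 11 = 7
z(2) = z(4) - z(3) = 11 - 7 = 4
z(1) = z(3) - z(2) = 7 - 4 = 3
z(0) = z(2) - z(1) = 4 - 3 = 1

z(0) = 1, z(1) = 3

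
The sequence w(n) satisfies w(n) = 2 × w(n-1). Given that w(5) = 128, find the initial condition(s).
In general w(n) = 2ⁿ · w(0). At n = 5: w(0) = w(5) / 2^5 = 128 / 32 = 4.

w(0) = 4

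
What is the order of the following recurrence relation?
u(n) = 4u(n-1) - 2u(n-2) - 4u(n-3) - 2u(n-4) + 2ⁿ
The order is the largest lag k for which u(n-k) appears. Here the deepest term is u(n-4) (the 2ⁿ term is non-homogeneous and does not affect the order), so the order is 4.

Order 4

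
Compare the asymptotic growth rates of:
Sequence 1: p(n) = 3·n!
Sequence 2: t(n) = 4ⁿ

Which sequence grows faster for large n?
Comparing growth rates:
Growth-rate hierarchy: log n ≺ any polynomial ≺ any exponential cⁿ (c>1) ≺ n! ≺ nⁿ.
factorial dominates exponential base 4 asymptotically.

p(n) grows faster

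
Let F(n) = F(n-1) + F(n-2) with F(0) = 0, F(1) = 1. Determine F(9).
Computing the sequence terms:
0, 1, 1, 2, 3, 5, 8, 13, 21, 34

34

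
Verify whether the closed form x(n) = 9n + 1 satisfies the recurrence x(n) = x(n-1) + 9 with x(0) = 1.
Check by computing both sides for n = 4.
From the recurrence with x(0) = 1:
  x(0) = 1, x(1) = 10, x(2) = 19, x(3) = 28, x(4) = 37
  so the recurrence gives x(4) = 37.
From the proposed closed form x(n) = 9n + 1:
  x(4) = 37.
Both sides give 37 at n = 4, and the initial condition(s) match, so the closed form is consistent.

Yes, the closed form is correct.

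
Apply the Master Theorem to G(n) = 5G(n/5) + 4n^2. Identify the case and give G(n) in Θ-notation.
Master Theorem template: G(n) = a·G(n/b) + f(n).
Here: a=5, b=5, f(n)=4n^2
Compute log_b(a) = log_5(5) = 1.
f(n) = 4n^2 = Ω(n^(1+ε)) with ε = 1, and the regularity condition holds (a·f(n/b) = (a/b^2)·f(n) with a/b^2 = 5^-1 < 1). Case 3: G(n) = Θ(f(n)) = Θ(n^2).

Case 3: G(n) = Θ(n^2)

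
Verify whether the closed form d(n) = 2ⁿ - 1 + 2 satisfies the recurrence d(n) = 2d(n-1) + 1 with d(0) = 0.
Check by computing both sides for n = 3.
From the recurrence with d(0) = 0:
  d(0) = 0, d(1) = 1, d(2) = 3, d(3) = 7
  so the recurrence gives d(3) = 7.
From the proposed closed form d(n) = 2ⁿ - 1 + 2:
  d(3) = 9.
The recurrence gives 7 but the closed form gives 9, so the closed form does not satisfy the recurrence.

No, the closed form is incorrect.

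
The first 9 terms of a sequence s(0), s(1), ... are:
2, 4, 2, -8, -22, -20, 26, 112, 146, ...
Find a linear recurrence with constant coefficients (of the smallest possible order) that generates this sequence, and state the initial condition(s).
Look for the lowest-order linear relation among consecutive terms.
Observation: s(n) - 2·s(n-1) - (-3)·s(n-2) = 0 holds for the shown terms, and no order-1 relation s(n) = α·s(n-1) + β fits.
Check at n=3: 2·2 + (-3)·4 = -8. ✓

s(n) = 2s(n-1) - 3s(n-2), s(0) = 2, s(1) = 4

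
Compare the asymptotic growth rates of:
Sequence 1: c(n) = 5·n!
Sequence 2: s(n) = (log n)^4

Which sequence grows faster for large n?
Comparing growth rates:
Growth-rate hierarchy: log n ≺ any polynomial ≺ any exponential cⁿ (c>1) ≺ n! ≺ nⁿ.
factorial dominates polylogarithmic (log n)^4 asymptotically.

c(n) grows faster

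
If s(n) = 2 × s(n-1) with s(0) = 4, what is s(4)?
Computing step by step:
s(0) = 4
s(1) = 2 × 4 = 8
s(2) = 2 × 8 = 16
s(3) = 2 × 16 = 32
s(4) = 2 × 32 = 64

64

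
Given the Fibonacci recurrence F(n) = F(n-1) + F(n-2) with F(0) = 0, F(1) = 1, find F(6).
Computing the sequence terms:
0, 1, 1, 2, 3, 5, 8

8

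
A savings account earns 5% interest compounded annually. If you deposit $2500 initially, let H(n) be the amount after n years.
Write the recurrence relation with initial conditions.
Each year the balance grows by 5%, i.e. is multiplied by 1 + 5/100 = 1.05, so H(n) = 1.05 × H(n-1). The initial deposit gives H(0) = 2500.
Unrolling gives the closed form H(n) = 2500 × (1.05)ⁿ.

H(n) = 1.05 × H(n-1), H(0) = 2500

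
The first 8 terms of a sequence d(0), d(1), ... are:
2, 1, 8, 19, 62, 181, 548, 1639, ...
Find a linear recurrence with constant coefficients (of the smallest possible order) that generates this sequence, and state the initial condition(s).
Look for the lowest-order linear relation among consecutive terms.
Observation: d(n) - 2·d(n-1) - (3)·d(n-2) = 0 holds for the shown terms, and no order-1 relation d(n) = α·d(n-1) + β fits.
Check at n=3: 2·8 + (3)·1 = 19. ✓

d(n) = 2d(n-1) + 3d(n-2), d(0) = 2, d(1) = 1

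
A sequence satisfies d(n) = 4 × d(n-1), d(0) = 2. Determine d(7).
Computing step by step:
d(0) = 2
d(1) = 4 × 2 = 8
d(2) = 4 × 8 = 32
d(3) = 4 × 32 = 128
d(4) = 4 × 128 = 512
d(5) = 4 × 512 = 2048
d(6) = 4 × 2048 = 8192
d(7) = 4 × 8192 = 32768

32768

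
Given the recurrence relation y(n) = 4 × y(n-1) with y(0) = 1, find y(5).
Computing step by step:
y(0) = 1
y(1) = 4 × 1 = 4
y(2) = 4 × 4 = 16
y(3) = 4 × 16 = 64
y(4) = 4 × 64 = 256
y(5) = 4 × 256 = 1024

1024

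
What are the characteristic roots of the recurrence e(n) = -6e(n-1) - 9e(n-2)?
Substitute e(n) = rⁿ and divide through by rⁿ⁻²: r² + 6r + 9 = 0
Factor: (r + 3)² = 0, so r = -3 (double root).
General solution: e(n) = (A + Bn)·(-3)ⁿ

Characteristic: r² + 6r + 9 = 0, Roots: r = -3 (double root)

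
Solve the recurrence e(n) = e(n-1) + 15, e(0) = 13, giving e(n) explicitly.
Recurrence: e(n) = e(n-1) + 15, initial: e(0) = 13.
Each step adds 15, so e(n) = e(0) + 15n = 15n + 13.

e(n) = 15n + 13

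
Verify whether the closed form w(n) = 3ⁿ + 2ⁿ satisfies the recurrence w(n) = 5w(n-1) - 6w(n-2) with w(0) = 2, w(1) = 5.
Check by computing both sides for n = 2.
From the recurrence with w(0) = 2, w(1) = 5:
  w(0) = 2, w(1) = 5, w(2) = 13
  so the recurrence gives w(2) = 13.
From the proposed closed form w(n) = 3ⁿ + 2ⁿ:
  w(2) = 13.
Both sides give 13 at n = 2, and the initial condition(s) match, so the closed form is consistent.

Yes, the closed form is correct.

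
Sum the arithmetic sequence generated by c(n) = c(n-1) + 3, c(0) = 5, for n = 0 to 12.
Computing the sequence terms: 5, 8, 11, 14, 17, 20, 23, 26, 29, 32, 35, 38, 41
Adding these values together:

299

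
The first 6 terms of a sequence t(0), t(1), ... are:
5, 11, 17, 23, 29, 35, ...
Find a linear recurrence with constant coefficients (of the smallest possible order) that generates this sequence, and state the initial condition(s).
Look for the lowest-order linear relation among consecutive terms.
Observation: consecutive differences are constant (= 6).
Check at n=2: 1·11 + 6 = 17. ✓

t(n) = t(n-1) + 6, t(0) = 5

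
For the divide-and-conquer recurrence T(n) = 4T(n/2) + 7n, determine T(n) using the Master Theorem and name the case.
Master Theorem template: T(n) = a·T(n/b) + f(n).
Here: a=4, b=2, f(n)=7n
Compute log_b(a) = log_2(4) = 2.
f(n) = 7n = O(n^(2-ε)) with ε = 1. Case 1: T(n) = Θ(n^log_b(a)) = Θ(n^2).

Case 1: T(n) = Θ(n^2)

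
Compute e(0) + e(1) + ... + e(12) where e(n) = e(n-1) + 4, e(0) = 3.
Computing the sequence terms: 3, 7, 11, 15, 19, 23, 27, 31, 35, 39, 43, 47, 51
Adding these values together:

351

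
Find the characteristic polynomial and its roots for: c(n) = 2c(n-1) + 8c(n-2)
Substitute c(n) = rⁿ and divide through by rⁿ⁻²: r² - 2r - 8 = 0
Factor: (r - 4)(r + 2) = 0, so r = 4, -2.
General solution: c(n) = A·4ⁿ + B·(-2)ⁿ

Characteristic: r² - 2r - 8 = 0, Roots: r = 4, -2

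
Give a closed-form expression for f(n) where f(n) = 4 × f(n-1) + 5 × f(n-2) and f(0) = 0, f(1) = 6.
Recurrence: f(n) = 4 × f(n-1) + 5 × f(n-2), initial: f(0) = 0, f(1) = 6.
Characteristic equation: r² - 4r - 5 = 0, which factors as (r - 5)(r + 1) = 0, so r = 5, -1. General solution f(n) = A·5ⁿ + B·(-1)ⁿ. From f(0) = 0: A + B = 0. From f(1) = 6: 5A - 1B = 6. Solving gives A = 1, B = -1.

f(n) = 5ⁿ - (-1)ⁿ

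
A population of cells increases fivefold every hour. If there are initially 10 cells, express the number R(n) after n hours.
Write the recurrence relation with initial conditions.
Each hour multiplies the count by 5, so the count after n hours depends only on the count after n-1 hours: R(n) = 5 × R(n-1). The starting count gives R(0) = 10.
Unrolling n times gives the closed form R(n) = 10 × 5ⁿ.

R(n) = 5 × R(n-1), R(0) = 10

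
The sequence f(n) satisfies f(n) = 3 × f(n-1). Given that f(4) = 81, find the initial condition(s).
In general f(n) = 3ⁿ · f(0). At n = 4: f(0) = f(4) / 3^4 = 81 / 81 = 1.

f(0) = 1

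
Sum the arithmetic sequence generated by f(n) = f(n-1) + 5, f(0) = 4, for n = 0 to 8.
Computing the sequence terms: 4, 9, 14, 19, 24, 29, 34, 39, 44
Adding these values together:

216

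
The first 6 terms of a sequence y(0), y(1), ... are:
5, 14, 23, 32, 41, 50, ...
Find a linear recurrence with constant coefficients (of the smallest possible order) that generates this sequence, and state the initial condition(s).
Look for the lowest-order linear relation among consecutive terms.
Observation: consecutive differences are constant (= 9).
Check at n=2: 1·14 + 9 = 23. ✓

y(n) = y(n-1) + 9, y(0) = 5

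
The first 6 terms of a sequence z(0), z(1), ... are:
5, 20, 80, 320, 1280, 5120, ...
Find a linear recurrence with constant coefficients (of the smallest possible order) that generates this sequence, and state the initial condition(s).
Look for the lowest-order linear relation among consecutive terms.
Observation: each term is 4× the previous.
Check at n=2: 4·20 = 80. ✓

z(n) = 4 × z(n-1), z(0) = 5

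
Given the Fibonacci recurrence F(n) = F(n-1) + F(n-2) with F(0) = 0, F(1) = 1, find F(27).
Computing the sequence terms:
0, 1, 1, 2, 3, 5, 8, 13, 21, 34, 55, 89, 144, 233, 377, 610, 987, 1597, 2584, 4181, 6765, 10946, 17711, 28657, 46368, 75025, 121393, 196418

196418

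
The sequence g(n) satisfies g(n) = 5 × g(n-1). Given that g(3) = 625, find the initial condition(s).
In general g(n) = 5ⁿ · g(0). At n = 3: g(0) = g(3) / 5^3 = 625 / 125 = 5.

g(0) = 5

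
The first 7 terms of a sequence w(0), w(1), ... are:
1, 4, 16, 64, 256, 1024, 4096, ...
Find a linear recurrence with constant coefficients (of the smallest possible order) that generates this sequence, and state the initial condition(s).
Look for the lowest-order linear relation among consecutive terms.
Observation: each term is 4× the previous.
Check at n=2: 4·4 = 16. ✓

w(n) = 4 × w(n-1), w(0) = 1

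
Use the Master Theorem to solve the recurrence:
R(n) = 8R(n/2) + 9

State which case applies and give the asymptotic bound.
Master Theorem template: R(n) = a·R(n/b) + f(n).
Here: a=8, b=2, f(n)=9
Compute log_b(a) = log_2(8) = 3.
f(n) = 9 = O(n^(3-ε)) with ε = 3. Case 1: R(n) = Θ(n^log_b(a)) = Θ(n^3).

Case 1: R(n) = Θ(n^3)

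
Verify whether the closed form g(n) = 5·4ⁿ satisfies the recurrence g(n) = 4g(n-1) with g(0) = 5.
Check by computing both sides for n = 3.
From the recurrence with g(0) = 5:
  g(0) = 5, g(1) = 20, g(2) = 80, g(3) = 320
  so the recurrence gives g(3) = 320.
From the proposed closed form g(n) = 5·4ⁿ:
  g(3) = 320.
Both sides give 320 at n = 3, and the initial condition(s) match, so the closed form is consistent.

Yes, the closed form is correct.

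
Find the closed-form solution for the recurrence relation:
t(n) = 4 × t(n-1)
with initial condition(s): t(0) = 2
Recurrence: t(n) = 4 × t(n-1), initial: t(0) = 2.
Each term is 4 times the previous, so this is geometric with ratio 4. After n steps: t(n) = t(0)·4ⁿ = 2·4ⁿ.

t(n) = 2·4ⁿ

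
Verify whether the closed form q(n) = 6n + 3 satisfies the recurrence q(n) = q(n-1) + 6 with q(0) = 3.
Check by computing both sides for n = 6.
From the recurrence with q(0) = 3:
  q(0) = 3, q(1) = 9, q(2) = 15, q(3) = 21, q(4) = 27, q(5) = 33, q(6) = 39
  so the recurrence gives q(6) = 39.
From the proposed closed form q(n) = 6n + 3:
  q(6) = 39.
Both sides give 39 at n = 6, and the initial condition(s) match, so the closed form is consistent.

Yes, the closed form is correct.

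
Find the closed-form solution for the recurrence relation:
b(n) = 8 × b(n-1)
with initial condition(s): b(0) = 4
Recurrence: b(n) = 8 × b(n-1), initial: b(0) = 4.
Each term is 8 times the previous, so this is geometric with ratio 8. After n steps: b(n) = b(0)·8ⁿ = 4·8ⁿ.

b(n) = 4·8ⁿ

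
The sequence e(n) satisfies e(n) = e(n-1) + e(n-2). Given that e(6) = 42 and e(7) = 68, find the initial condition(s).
Work backwards using e(k) = e(k+2) - e(k+1):
e(5) = e(7) - e(6) = 68 - 42 = 26
e(4) = e(6) - e(5) = 42 - 26 = 16
e(3) = e(5) - e(4) = 26 - 16 = 10
e(2) = e(4) - e(3) = 16 - 10 = 6
e(1) = e(3) - e(2) = 10 - 6 = 4
e(0) = e(2) - e(1) = 6 - 4 = 2

e(0) = 2, e(1) = 4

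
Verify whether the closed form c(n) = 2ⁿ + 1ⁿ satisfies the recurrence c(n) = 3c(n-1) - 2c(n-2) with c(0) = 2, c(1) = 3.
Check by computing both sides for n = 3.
From the recurrence with c(0) = 2, c(1) = 3:
  c(0) = 2, c(1) = 3, c(2) = 5, c(3) = 9
  so the recurrence gives c(3) = 9.
From the proposed closed form c(n) = 2ⁿ + 1ⁿ:
  c(3) = 9.
Both sides give 9 at n = 3, and the initial condition(s) match, so the closed form is consistent.

Yes, the closed form is correct.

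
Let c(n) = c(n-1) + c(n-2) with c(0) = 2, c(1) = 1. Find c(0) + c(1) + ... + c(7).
Computing the sequence terms: 2, 1, 3, 4, 7, 11, 18, 29
Adding these values together:

75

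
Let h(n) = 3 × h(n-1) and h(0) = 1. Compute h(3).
Computing step by step:
h(0) = 1
h(1) = 3 × 1 = 3
h(2) = 3 × 3 = 9
h(3) = 3 × 9 = 27

27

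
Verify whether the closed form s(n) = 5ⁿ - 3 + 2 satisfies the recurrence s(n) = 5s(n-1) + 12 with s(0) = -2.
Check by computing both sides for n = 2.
From the recurrence with s(0) = -2:
  s(0) = -2, s(1) = 2, s(2) = 22
  so the recurrence gives s(2) = 22.
From the proposed closed form s(n) = 5ⁿ - 3 + 2:
  s(2) = 24.
The recurrence gives 22 but the closed form gives 24, so the closed form does not satisfy the recurrence.

No, the closed form is incorrect.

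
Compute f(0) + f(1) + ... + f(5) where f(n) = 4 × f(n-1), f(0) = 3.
Computing the sequence terms: 3, 12, 48, 192, 768, 3072
Adding these values together:

4095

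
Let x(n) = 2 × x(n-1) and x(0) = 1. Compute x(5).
Computing step by step:
x(0) = 1
x(1) = 2 × 1 = 2
x(2) = 2 × 2 = 4
x(3) = 2 × 4 = 8
x(4) = 2 × 8 = 16
x(5) = 2 × 16 = 32

32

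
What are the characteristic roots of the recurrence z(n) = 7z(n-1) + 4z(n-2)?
Substitute z(n) = rⁿ and divide through by rⁿ⁻²: r² - 7r - 4 = 0
Discriminant: 7² + 4·4 = 65, not a perfect square, so by the quadratic formula r = (7 ± √65)/2.
General solution: z(n) = A·r₁ⁿ + B·r₂ⁿ where r₁,r₂ = (7 ± √65)/2

Characteristic: r² - 7r - 4 = 0, Roots: r = (7 ± √65)/2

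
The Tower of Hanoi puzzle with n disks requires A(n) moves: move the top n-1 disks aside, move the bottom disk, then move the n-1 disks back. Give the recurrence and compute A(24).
Moving n disks = move the top n-1 disks aside (A(n-1) moves) + move the largest disk (1 move) + move the n-1 disks back on top (A(n-1) moves), so A(n) = 2A(n-1) + 1, with A(1) = 1 (a single disk takes one move).
First terms: 1, 3, 7, 15, 31, 63, … — each is one less than a power of 2. Indeed A(n) + 1 = 2(A(n-1) + 1) with A(1) + 1 = 2, so A(n) + 1 = 2ⁿ and A(n) = 2ⁿ - 1.
Hence A(24) = 2^24 - 1 = 16777216 - 1 = 16777215.

A(n) = 2A(n-1) + 1, A(1) = 1; A(24) = 16777215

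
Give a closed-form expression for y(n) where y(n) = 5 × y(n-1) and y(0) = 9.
Recurrence: y(n) = 5 × y(n-1), initial: y(0) = 9.
Each term is 5 times the previous, so this is geometric with ratio 5. After n steps: y(n) = y(0)·5ⁿ = 9·5ⁿ.

y(n) = 9·5ⁿ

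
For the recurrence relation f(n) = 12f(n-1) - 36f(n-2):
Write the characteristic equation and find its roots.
Substitute f(n) = rⁿ and divide through by rⁿ⁻²: r² - 12r + 36 = 0
Factor: (r - 6)² = 0, so r = 6 (double root).
General solution: f(n) = (A + Bn)·6ⁿ

Characteristic: r² - 12r + 36 = 0, Roots: r = 6 (double root)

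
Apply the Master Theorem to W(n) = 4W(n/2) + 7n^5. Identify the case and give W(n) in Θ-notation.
Master Theorem template: W(n) = a·W(n/b) + f(n).
Here: a=4, b=2, f(n)=7n^5
Compute log_b(a) = log_2(4) = 2.
f(n) = 7n^5 = Ω(n^(2+ε)) with ε = 3, and the regularity condition holds (a·f(n/b) = (a/b^5)·f(n) with a/b^5 = 2^-3 < 1). Case 3: W(n) = Θ(f(n)) = Θ(n^5).

Case 3: W(n) = Θ(n^5)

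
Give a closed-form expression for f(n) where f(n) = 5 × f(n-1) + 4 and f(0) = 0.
Recurrence: f(n) = 5 × f(n-1) + 4, initial: f(0) = 0.
Try f(n) = A·5ⁿ + C. Substituting: A·5ⁿ + C = 5(A·5ⁿ⁻¹ + C) + 4 = A·5ⁿ + 5C + 4, so C = 5C + 4, giving C = -1. Then f(0) = A - 1 = 0 gives A = 1.

f(n) = 5ⁿ - 1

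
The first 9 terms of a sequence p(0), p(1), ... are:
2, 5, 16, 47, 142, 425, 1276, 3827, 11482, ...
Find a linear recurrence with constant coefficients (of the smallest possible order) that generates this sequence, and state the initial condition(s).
Look for the lowest-order linear relation among consecutive terms.
Observation: p(n) - 2·p(n-1) - (3)·p(n-2) = 0 holds for the shown terms, and no order-1 relation p(n) = α·p(n-1) + β fits.
Check at n=3: 2·16 + (3)·5 = 47. ✓

p(n) = 2p(n-1) + 3p(n-2), p(0) = 2, p(1) = 5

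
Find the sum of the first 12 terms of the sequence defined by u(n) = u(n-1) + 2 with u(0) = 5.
Computing the sequence terms: 5, 7, 9, 11, 13, 15, 17, 19, 21, 23, 25, 27
Adding these values together:

192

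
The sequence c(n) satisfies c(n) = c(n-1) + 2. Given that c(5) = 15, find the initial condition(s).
c(5) = c(0) + 5·2, so c(0) = 15 - 10 = 5.

c(0) = 5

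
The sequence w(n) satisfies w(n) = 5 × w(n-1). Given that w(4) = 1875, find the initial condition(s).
In general w(n) = 5ⁿ · w(0). At n = 4: w(0) = w(4) / 5^4 = 1875 / 625 = 3.

w(0) = 3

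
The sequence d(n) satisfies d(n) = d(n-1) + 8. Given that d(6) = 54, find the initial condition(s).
d(6) = d(0) + 6·8, so d(0) = 54 - 48 = 6.

d(0) = 6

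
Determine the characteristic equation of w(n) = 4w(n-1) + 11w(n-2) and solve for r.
Substitute w(n) = rⁿ and divide through by rⁿ⁻²: r² - 4r - 11 = 0
Discriminant: 4² + 4·11 = 60, not a perfect square, so by the quadratic formula r = (4 ± √60)/2.
General solution: w(n) = A·r₁ⁿ + B·r₂ⁿ where r₁,r₂ = (4 ± √60)/2

Characteristic: r² - 4r - 11 = 0, Roots: r = (4 ± √60)/2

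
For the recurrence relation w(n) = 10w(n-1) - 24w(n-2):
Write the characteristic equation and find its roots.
Substitute w(n) = rⁿ and divide through by rⁿ⁻²: r² - 10r + 24 = 0
Factor: (r - 6)(r - 4) = 0, so r = 6, 4.
General solution: w(n) = A·6ⁿ + B·4ⁿ

Characteristic: r² - 10r + 24 = 0, Roots: r = 6, 4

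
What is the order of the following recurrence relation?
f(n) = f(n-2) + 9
The order is the largest lag k for which f(n-k) appears. Here the deepest term is f(n-2) (the 9 term is non-homogeneous and does not affect the order), so the order is 2.

Order 2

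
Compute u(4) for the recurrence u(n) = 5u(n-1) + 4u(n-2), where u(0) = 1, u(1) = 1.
Computing the sequence terms:
1, 1, 9, 49, 281

281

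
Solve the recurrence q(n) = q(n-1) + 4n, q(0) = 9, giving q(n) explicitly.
Recurrence: q(n) = q(n-1) + 4n, initial: q(0) = 9.
Telescoping: q(n) = q(0) + 4·Σᵢ₌₁ⁿ i = 9 + 4·n(n+1)/2.

q(n) = 4·n(n+1)/2 + 9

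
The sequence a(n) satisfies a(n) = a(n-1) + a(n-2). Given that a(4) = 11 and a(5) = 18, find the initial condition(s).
Work backwards using a(k) = a(k+2) - a(k+1):
a(3) = a(5) - a(4) = 18 - 11 = 7
a(2) = a(4) - a(3) = 11 - 7 = 4
a(1) = a(3) - a(2) = 7 - 4 = 3
a(0) = a(2) - a(1) = 4 - 3 = 1

a(0) = 1, a(1) = 3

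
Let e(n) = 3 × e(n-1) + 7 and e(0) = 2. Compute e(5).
Computing step by step:
e(0) = 2
e(1) = 3 × 2 + 7 = 13
e(2) = 3 × 13 + 7 = 46
e(3) = 3 × 46 + 7 = 145
e(4) = 3 × 145 + 7 = 442
e(5) = 3 × 442 + 7 = 1333

1333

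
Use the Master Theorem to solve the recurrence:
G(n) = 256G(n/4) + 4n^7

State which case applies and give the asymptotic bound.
Master Theorem template: G(n) = a·G(n/b) + f(n).
Here: a=256, b=4, f(n)=4n^7
Compute log_b(a) = log_4(256) = 4.
f(n) = 4n^7 = Ω(n^(4+ε)) with ε = 3, and the regularity condition holds (a·f(n/b) = (a/b^7)·f(n) with a/b^7 = 4^-3 < 1). Case 3: G(n) = Θ(f(n)) = Θ(n^7).

Case 3: G(n) = Θ(n^7)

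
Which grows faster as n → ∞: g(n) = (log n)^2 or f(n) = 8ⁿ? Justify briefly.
Comparing growth rates:
Growth-rate hierarchy: log n ≺ any polynomial ≺ any exponential cⁿ (c>1) ≺ n! ≺ nⁿ.
exponential base 8 dominates polylogarithmic (log n)^2 asymptotically.

f(n) grows faster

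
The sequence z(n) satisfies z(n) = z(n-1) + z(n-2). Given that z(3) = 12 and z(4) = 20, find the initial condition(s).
Work backwards using z(k) = z(k+2) - z(k+1):
z(2) = z(4) - z(3) = 20 - 12 = 8
z(1) = z(3) - z(2) = 12 - 8 = 4
z(0) = z(2) - z(1) = 8 - 4 = 4

z(0) = 4, z(1) = 4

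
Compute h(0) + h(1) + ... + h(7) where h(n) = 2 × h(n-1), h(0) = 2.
Computing the sequence terms: 2, 4, 8, 16, 32, 64, 128, 256
Adding these values together:

510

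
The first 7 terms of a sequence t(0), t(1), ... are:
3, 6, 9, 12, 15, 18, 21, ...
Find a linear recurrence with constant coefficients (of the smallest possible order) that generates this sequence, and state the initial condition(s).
Look for the lowest-order linear relation among consecutive terms.
Observation: consecutive differences are constant (= 3).
Check at n=2: 1·6 + 3 = 9. ✓

t(n) = t(n-1) + 3, t(0) = 3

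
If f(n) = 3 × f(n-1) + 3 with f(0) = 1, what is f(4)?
Computing step by step:
f(0) = 1
f(1) = 3 × 1 + 3 = 6
f(2) = 3 × 6 + 3 = 21
f(3) = 3 × 21 + 3 = 66
f(4) = 3 × 66 + 3 = 201

201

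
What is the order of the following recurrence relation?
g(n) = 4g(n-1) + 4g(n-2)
The order is the largest lag k for which g(n-k) appears. Here the deepest term is g(n-2), so the order is 2.

Order 2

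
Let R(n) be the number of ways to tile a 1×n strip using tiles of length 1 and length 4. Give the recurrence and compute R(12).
Condition on the last tile: it has length 1 (leaving a 1×(n-1) strip) or length 4 (leaving a 1×(n-4) strip), so R(n) = R(n-1) + R(n-4) (order-4 linear recurrence).
For 0 ≤ i < 4 only unit tiles fit, so R(i) = 1.
Iterating the recurrence: R(4) = 2, R(5) = 3, R(6) = 4, R(7) = 5, R(8) = 7, R(9) = 10, R(10) = 14, R(11) = 19, R(12) = 26.

R(n) = R(n-1) + R(n-4), with R(i) = 1 for 0 ≤ i < 4; R(12) = 26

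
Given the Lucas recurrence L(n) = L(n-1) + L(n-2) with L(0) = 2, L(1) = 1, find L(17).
Computing the sequence terms:
2, 1, 3, 4, 7, 11, 18, 29, 47, 76, 123, 199, 322, 521, 843, 1364, 2207, 3571

3571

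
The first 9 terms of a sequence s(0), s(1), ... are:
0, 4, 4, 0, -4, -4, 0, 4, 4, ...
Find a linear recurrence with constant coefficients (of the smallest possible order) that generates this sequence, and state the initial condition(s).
Look for the lowest-order linear relation among consecutive terms.
Observation: s(n) - 1·s(n-1) - (-1)·s(n-2) = 0 holds for the shown terms, and no order-1 relation s(n) = α·s(n-1) + β fits.
Check at n=3: 1·4 + (-1)·4 = 0. ✓

s(n) = s(n-1) - s(n-2), s(0) = 0, s(1) = 4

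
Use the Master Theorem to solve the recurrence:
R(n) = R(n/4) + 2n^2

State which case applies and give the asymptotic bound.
Master Theorem template: R(n) = a·R(n/b) + f(n).
Here: a=1, b=4, f(n)=2n^2
Compute log_b(a) = log_4(1) = 0.
f(n) = 2n^2 = Ω(n^(0+ε)) with ε = 2, and the regularity condition holds (a·f(n/b) = (a/b^2)·f(n) with a/b^2 = 4^-2 < 1). Case 3: R(n) = Θ(f(n)) = Θ(n^2).

Case 3: R(n) = Θ(n^2)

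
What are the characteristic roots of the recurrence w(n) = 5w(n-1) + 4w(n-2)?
Substitute w(n) = rⁿ and divide through by rⁿ⁻²: r² - 5r - 4 = 0
Discriminant: 5² + 4·4 = 41, not a perfect square, so by the quadratic formula r = (5 ± √41)/2.
General solution: w(n) = A·r₁ⁿ + B·r₂ⁿ where r₁,r₂ = (5 ± √41)/2

Characteristic: r² - 5r - 4 = 0, Roots: r = (5 ± √41)/2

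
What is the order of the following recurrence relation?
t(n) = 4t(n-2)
The order is the largest lag k for which t(n-k) appears. Here the deepest term is t(n-2), so the order is 2.

Order 2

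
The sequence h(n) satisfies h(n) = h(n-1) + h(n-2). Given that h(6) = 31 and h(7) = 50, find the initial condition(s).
Work backwards using h(k) = h(k+2) - h(k+1):
h(5) = h(7) - h(6) = 50 - 31 = 19
h(4) = h(6) - h(5) = 31 - 19 = 12
h(3) = h(5) - h(4) = 19 - 12 = 7
h(2) = h(4) - h(3) = 12 - 7 = 5
h(1) = h(3) - h(2) = 7 - 5 = 2
h(0) = h(2) - h(1) = 5 - 2 = 3

h(0) = 3, h(1) = 2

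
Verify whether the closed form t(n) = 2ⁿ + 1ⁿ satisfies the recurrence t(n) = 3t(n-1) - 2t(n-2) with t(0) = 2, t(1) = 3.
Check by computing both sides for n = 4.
From the recurrence with t(0) = 2, t(1) = 3:
  t(0) = 2, t(1) = 3, t(2) = 5, t(3) = 9, t(4) = 17
  so the recurrence gives t(4) = 17.
From the proposed closed form t(n) = 2ⁿ + 1ⁿ:
  t(4) = 17.
Both sides give 17 at n = 4, and the initial condition(s) match, so the closed form is consistent.

Yes, the closed form is correct.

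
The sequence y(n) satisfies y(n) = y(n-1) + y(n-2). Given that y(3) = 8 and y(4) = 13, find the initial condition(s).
Work backwards using y(k) = y(k+2) - y(k+1):
y(2) = y(4) - y(3) = 13 - 8 = 5
y(1) = y(3) - y(2) = 8 - 5 = 3
y(0) = y(2) - y(1) = 5 - 3 = 2

y(0) = 2, y(1) = 3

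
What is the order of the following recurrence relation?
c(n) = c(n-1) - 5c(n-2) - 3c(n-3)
The order is the largest lag k for which c(n-k) appears. Here the deepest term is c(n-3), so the order is 3.

Order 3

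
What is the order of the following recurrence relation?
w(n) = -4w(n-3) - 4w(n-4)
The order is the largest lag k for which w(n-k) appears. Here the deepest term is w(n-4), so the order is 4.

Order 4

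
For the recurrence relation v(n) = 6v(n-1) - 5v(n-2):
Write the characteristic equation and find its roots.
Substitute v(n) = rⁿ and divide through by rⁿ⁻²: r² - 6r + 5 = 0
Factor: (r - 5)(r - 1) = 0, so r = 5, 1.
General solution: v(n) = A·5ⁿ + B·1ⁿ

Characteristic: r² - 6r + 5 = 0, Roots: r = 5, 1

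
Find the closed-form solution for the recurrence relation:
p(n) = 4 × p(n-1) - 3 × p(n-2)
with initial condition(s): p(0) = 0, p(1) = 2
Recurrence: p(n) = 4 × p(n-1) - 3 × p(n-2), initial: p(0) = 0, p(1) = 2.
Characteristic equation: r² - 4r + 3 = 0, which factors as (r - 3)(r - 1) = 0, so r = 3, 1. General solution p(n) = A·3ⁿ + B·1ⁿ. From p(0) = 0: A + B = 0. From p(1) = 2: 3A + 1B = 2. Solving gives A = 1, B = -1.

p(n) = 3ⁿ - 1ⁿ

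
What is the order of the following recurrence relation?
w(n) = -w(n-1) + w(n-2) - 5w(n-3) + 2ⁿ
The order is the largest lag k for which w(n-k) appears. Here the deepest term is w(n-3) (the 2ⁿ term is non-homogeneous and does not affect the order), so the order is 3.

Order 3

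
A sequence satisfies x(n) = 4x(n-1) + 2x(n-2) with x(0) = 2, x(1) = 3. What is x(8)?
Computing the sequence terms:
2, 3, 16, 70, 312, 1388, 6176, 27480, 122272

122272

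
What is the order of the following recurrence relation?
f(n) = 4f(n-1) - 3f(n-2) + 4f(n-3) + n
The order is the largest lag k for which f(n-k) appears. Here the deepest term is f(n-3) (the n term is non-homogeneous and does not affect the order), so the order is 3.

Order 3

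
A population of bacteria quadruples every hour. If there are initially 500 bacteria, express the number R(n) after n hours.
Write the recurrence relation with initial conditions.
Each hour multiplies the count by 4, so the count after n hours depends only on the count after n-1 hours: R(n) = 4 × R(n-1). The starting count gives R(0) = 500.
Unrolling n times gives the closed form R(n) = 500 × 4ⁿ.

R(n) = 4 × R(n-1), R(0) = 500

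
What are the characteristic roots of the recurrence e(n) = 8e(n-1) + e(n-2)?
Substitute e(n) = rⁿ and divide through by rⁿ⁻²: r² - 8r - 1 = 0
Discriminant: 8² + 4·1 = 68, not a perfect square, so by the quadratic formula r = (8 ± √68)/2.
General solution: e(n) = A·r₁ⁿ + B·r₂ⁿ where r₁,r₂ = (8 ± √68)/2

Characteristic: r² - 8r - 1 = 0, Roots: r = (8 ± √68)/2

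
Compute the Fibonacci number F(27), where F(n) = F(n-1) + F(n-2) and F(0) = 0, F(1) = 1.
Computing the sequence terms:
0, 1, 1, 2, 3, 5, 8, 13, 21, 34, 55, 89, 144, 233, 377, 610, 987, 1597, 2584, 4181, 6765, 10946, 17711, 28657, 46368, 75025, 121393, 196418

196418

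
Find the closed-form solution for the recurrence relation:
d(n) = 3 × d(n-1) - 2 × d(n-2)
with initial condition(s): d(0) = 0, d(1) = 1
Recurrence: d(n) = 3 × d(n-1) - 2 × d(n-2), initial: d(0) = 0, d(1) = 1.
Characteristic equation: r² - 3r + 2 = 0, which factors as (r - 2)(r - 1) = 0, so r = 2, 1. General solution d(n) = A·2ⁿ + B·1ⁿ. From d(0) = 0: A + B = 0. From d(1) = 1: 2A + 1B = 1. Solving gives A = 1, B = -1.

d(n) = 2ⁿ - 1ⁿ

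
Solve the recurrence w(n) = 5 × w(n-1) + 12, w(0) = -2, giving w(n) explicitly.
Recurrence: w(n) = 5 × w(n-1) + 12, initial: w(0) = -2.
Try w(n) = A·5ⁿ + C. Substituting: A·5ⁿ + C = 5(A·5ⁿ⁻¹ + C) + 12 = A·5ⁿ + 5C + 12, so C = 5C + 12, giving C = -3. Then w(0) = A - 3 = -2 gives A = 1.

w(n) = 5ⁿ - 3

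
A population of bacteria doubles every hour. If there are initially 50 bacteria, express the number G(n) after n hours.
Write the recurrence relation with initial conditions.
Each hour multiplies the count by 2, so the count after n hours depends only on the count after n-1 hours: G(n) = 2 × G(n-1). The starting count gives G(0) = 50.
Unrolling n times gives the closed form G(n) = 50 × 2ⁿ.

G(n) = 2 × G(n-1), G(0) = 50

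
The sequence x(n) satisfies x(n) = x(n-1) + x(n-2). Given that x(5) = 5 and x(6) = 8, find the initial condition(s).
Work backwards using x(k) = x(k+2) - x(k+1):
x(4) = x(6) - x(5) = 8 - 5 = 3
x(3) = x(5) - x(4) = 5 - 3 = 2
x(2) = x(4) - x(3) = 3 - 2 = 1
x(1) = x(3) - x(2) = 2 - 1 = 1
x(0) = x(2) - x(1) = 1 - 1 = 0

x(0) = 0, x(1) = 1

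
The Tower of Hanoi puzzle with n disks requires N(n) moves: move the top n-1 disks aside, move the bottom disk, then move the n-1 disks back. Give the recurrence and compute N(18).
Moving n disks = move the top n-1 disks aside (N(n-1) moves) + move the largest disk (1 move) + move the n-1 disks back on top (N(n-1) moves), so N(n) = 2N(n-1) + 1, with N(1) = 1 (a single disk takes one move).
First terms: 1, 3, 7, 15, 31, 63, … — each is one less than a power of 2. Indeed N(n) + 1 = 2(N(n-1) + 1) with N(1) + 1 = 2, so N(n) + 1 = 2ⁿ and N(n) = 2ⁿ - 1.
Hence N(18) = 2^18 - 1 = 262144 - 1 = 262143.

N(n) = 2N(n-1) + 1, N(1) = 1; N(18) = 262143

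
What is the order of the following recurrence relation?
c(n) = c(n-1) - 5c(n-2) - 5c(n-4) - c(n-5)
The order is the largest lag k for which c(n-k) appears. Here the deepest term is c(n-5), so the order is 5.

Order 5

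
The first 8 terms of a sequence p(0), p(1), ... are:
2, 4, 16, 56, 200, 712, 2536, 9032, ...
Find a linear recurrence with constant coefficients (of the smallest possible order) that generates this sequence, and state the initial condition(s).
Look for the lowest-order linear relation among consecutive terms.
Observation: p(n) - 3·p(n-1) - (2)·p(n-2) = 0 holds for the shown terms, and no order-1 relation p(n) = α·p(n-1) + β fits.
Check at n=3: 3·16 + (2)·4 = 56. ✓

p(n) = 3p(n-1) + 2p(n-2), p(0) = 2, p(1) = 4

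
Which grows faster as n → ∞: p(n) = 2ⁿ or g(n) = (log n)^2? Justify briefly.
Comparing growth rates:
Growth-rate hierarchy: log n ≺ any polynomial ≺ any exponential cⁿ (c>1) ≺ n! ≺ nⁿ.
exponential base 2 dominates polylogarithmic (log n)^2 asymptotically.

p(n) grows faster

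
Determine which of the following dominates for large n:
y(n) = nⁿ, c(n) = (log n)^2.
Comparing growth rates:
Growth-rate hierarchy: log n ≺ any polynomial ≺ any exponential cⁿ (c>1) ≺ n! ≺ nⁿ.
super-exponential nⁿ dominates polylogarithmic (log n)^2 asymptotically.

y(n) grows faster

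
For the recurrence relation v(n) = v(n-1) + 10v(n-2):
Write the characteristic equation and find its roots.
Substitute v(n) = rⁿ and divide through by rⁿ⁻²: r² - r - 10 = 0
Discriminant: 1² + 4·10 = 41, not a perfect square, so by the quadratic formula r = (1 ± √41)/2.
General solution: v(n) = A·r₁ⁿ + B·r₂ⁿ where r₁,r₂ = (1 ± √41)/2

Characteristic: r² - r - 10 = 0, Roots: r = (1 ± √41)/2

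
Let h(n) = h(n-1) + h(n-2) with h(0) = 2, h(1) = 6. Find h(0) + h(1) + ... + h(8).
Computing the sequence terms: 2, 6, 8, 14, 22, 36, 58, 94, 152
Adding these values together:

392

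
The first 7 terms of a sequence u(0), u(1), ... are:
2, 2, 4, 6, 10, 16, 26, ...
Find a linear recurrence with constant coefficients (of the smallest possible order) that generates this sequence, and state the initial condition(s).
Look for the lowest-order linear relation among consecutive terms.
Observation: u(n) - 1·u(n-1) - (1)·u(n-2) = 0 holds for the shown terms, and no order-1 relation u(n) = α·u(n-1) + β fits.
Check at n=3: 1·4 + (1)·2 = 6. ✓

u(n) = u(n-1) + u(n-2), u(0) = 2, u(1) = 2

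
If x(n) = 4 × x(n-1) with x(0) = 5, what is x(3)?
Computing step by step:
x(0) = 5
x(1) = 4 × 5 = 20
x(2) = 4 × 20 = 80
x(3) = 4 × 80 = 320

320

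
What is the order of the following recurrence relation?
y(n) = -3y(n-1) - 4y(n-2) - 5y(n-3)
The order is the largest lag k for which y(n-k) appears. Here the deepest term is y(n-3), so the order is 3.

Order 3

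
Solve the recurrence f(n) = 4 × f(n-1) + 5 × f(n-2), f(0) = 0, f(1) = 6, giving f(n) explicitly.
Recurrence: f(n) = 4 × f(n-1) + 5 × f(n-2), initial: f(0) = 0, f(1) = 6.
Characteristic equation: r² - 4r - 5 = 0, which factors as (r - 5)(r + 1) = 0, so r = 5, -1. General solution f(n) = A·5ⁿ + B·(-1)ⁿ. From f(0) = 0: A + B = 0. From f(1) = 6: 5A - 1B = 6. Solving gives A = 1, B = -1.

f(n) = 5ⁿ - (-1)ⁿ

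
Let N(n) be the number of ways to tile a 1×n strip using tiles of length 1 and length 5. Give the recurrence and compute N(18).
Condition on the last tile: it has length 1 (leaving a 1×(n-1) strip) or length 5 (leaving a 1×(n-5) strip), so N(n) = N(n-1) + N(n-5) (order-5 linear recurrence).
For 0 ≤ i < 5 only unit tiles fit, so N(i) = 1.
Iterating the recurrence: N(5) = 2, N(6) = 3, N(7) = 4, N(8) = 5, N(9) = 6, N(10) = 8, N(11) = 11, N(12) = 15, N(13) = 20, N(14) = 26, N(15) = 34, N(16) = 45, N(17) = 60, N(18) = 80.

N(n) = N(n-1) + N(n-5), with N(i) = 1 for 0 ≤ i < 5; N(18) = 80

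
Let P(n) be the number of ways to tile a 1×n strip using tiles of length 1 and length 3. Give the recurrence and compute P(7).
Condition on the last tile: it has length 1 (leaving a 1×(n-1) strip) or length 3 (leaving a 1×(n-3) strip), so P(n) = P(n-1) + P(n-3) (order-3 linear recurrence).
For 0 ≤ i < 3 only unit tiles fit, so P(i) = 1.
Iterating the recurrence: P(3) = 2, P(4) = 3, P(5) = 4, P(6) = 6, P(7) = 9.

P(n) = P(n-1) + P(n-3), with P(i) = 1 for 0 ≤ i < 3; P(7) = 9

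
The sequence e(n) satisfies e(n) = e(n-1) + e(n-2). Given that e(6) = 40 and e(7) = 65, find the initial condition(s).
Work backwards using e(k) = e(k+2) - e(k+1):
e(5) = e(7) - e(6) = 65 - 40 = 25
e(4) = e(6) - e(5) = 40 - 25 = 15
e(3) = e(5) - e(4) = 25 - 15 = 10
e(2) = e(4) - e(3) = 15 - 10 = 5
e(1) = e(3) - e(2) = 10 - 5 = 5
e(0) = e(2) - e(1) = 5 - 5 = 0

e(0) = 0, e(1) = 5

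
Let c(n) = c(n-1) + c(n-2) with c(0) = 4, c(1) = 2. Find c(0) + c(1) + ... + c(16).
Computing the sequence terms: 4, 2, 6, 8, 14, 22, 36, 58, 94, 152, 246, 398, 644, 1042, 1686, 2728, 4414
Adding these values together:

11554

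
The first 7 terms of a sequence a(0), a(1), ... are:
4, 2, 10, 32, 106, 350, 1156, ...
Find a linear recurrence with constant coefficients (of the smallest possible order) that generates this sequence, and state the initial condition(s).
Look for the lowest-order linear relation among consecutive terms.
Observation: a(n) - 3·a(n-1) - (1)·a(n-2) = 0 holds for the shown terms, and no order-1 relation a(n) = α·a(n-1) + β fits.
Check at n=3: 3·10 + (1)·2 = 32. ✓

a(n) = 3a(n-1) + a(n-2), a(0) = 4, a(1) = 2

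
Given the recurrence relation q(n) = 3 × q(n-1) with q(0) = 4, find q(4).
Computing step by step:
q(0) = 4
q(1) = 3 × 4 = 12
q(2) = 3 × 12 = 36
q(3) = 3 × 36 = 108
q(4) = 3 × 108 = 324

324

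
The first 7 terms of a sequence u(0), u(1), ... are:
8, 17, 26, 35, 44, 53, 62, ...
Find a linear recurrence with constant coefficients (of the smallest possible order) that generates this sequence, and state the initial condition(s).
Look for the lowest-order linear relation among consecutive terms.
Observation: consecutive differences are constant (= 9).
Check at n=2: 1·17 + 9 = 26. ✓

u(n) = u(n-1) + 9, u(0) = 8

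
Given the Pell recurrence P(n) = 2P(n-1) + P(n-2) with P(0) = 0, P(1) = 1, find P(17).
Computing the sequence terms:
0, 1, 2, 5, 12, 29, 70, 169, 408, 985, 2378, 5741, 13860, 33461, 80782, 195025, 470832, 1136689

1136689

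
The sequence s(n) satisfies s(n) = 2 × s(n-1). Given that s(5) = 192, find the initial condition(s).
In general s(n) = 2ⁿ · s(0). At n = 5: s(0) = s(5) / 2^5 = 192 / 32 = 6.

s(0) = 6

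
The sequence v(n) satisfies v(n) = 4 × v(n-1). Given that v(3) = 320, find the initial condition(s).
In general v(n) = 4ⁿ · v(0). At n = 3: v(0) = v(3) / 4^3 = 320 / 64 = 5.

v(0) = 5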